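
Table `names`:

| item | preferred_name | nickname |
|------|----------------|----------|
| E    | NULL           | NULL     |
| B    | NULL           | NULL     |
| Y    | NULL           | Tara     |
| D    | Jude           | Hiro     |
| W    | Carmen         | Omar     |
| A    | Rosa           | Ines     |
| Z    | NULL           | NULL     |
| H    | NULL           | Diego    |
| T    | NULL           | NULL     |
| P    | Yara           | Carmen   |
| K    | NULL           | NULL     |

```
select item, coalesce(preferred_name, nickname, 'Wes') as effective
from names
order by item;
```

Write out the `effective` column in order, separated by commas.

item=A: preferred_name=Rosa → Rosa
item=B: preferred_name=NULL, nickname=NULL, → literal Wes → Wes
item=D: preferred_name=Jude → Jude
item=E: preferred_name=NULL, nickname=NULL, → literal Wes → Wes
item=H: preferred_name=NULL, nickname=Diego → Diego
item=K: preferred_name=NULL, nickname=NULL, → literal Wes → Wes
item=P: preferred_name=Yara → Yara
item=T: preferred_name=NULL, nickname=NULL, → literal Wes → Wes
item=W: preferred_name=Carmen → Carmen
item=Y: preferred_name=NULL, nickname=Tara → Tara
item=Z: preferred_name=NULL, nickname=NULL, → literal Wes → Wes

Rosa, Wes, Jude, Wes, Diego, Wes, Yara, Wes, Carmen, Tara, Wes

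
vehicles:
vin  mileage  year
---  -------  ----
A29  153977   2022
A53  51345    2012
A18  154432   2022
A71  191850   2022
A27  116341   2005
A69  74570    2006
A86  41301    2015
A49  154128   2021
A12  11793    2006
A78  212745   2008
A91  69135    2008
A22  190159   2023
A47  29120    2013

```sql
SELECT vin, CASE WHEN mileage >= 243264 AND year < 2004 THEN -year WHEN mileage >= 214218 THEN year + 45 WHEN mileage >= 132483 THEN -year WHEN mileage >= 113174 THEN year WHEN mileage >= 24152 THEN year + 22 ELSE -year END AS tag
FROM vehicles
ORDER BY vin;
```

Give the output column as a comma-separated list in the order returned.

vin=A12: ELSE → -2006
vin=A18: mileage >= 132483 → -2022
vin=A22: mileage >= 132483 → -2023
vin=A27: mileage >= 113174 → 2005
vin=A29: mileage >= 132483 → -2022
vin=A47: mileage >= 24152 → 2035
vin=A49: mileage >= 132483 → -2021
vin=A53: mileage >= 24152 → 2034
vin=A69: mileage >= 24152 → 2028
vin=A71: mileage >= 132483 → -2022
vin=A78: mileage >= 132483 → -2008
vin=A86: mileage >= 24152 → 2037
vin=A91: mileage >= 24152 → 2030

-2006, -2022, -2023, 2005, -2022, 2035, -2021, 2034, 2028, -2022, -2008, 2037, 2030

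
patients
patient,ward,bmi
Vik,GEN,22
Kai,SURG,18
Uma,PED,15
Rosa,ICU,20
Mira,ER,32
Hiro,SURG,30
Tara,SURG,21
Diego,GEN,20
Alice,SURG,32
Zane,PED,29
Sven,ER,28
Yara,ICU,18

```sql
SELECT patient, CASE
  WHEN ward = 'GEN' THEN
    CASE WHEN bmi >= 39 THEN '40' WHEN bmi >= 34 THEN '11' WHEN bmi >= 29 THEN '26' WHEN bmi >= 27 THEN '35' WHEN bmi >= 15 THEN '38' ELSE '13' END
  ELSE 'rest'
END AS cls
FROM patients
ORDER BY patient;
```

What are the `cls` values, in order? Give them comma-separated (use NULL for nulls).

patient=Alice: ward='SURG' → outer ELSE → rest
patient=Diego: ward='GEN' → inner[bmi >= 15] → 38
patient=Hiro: ward='SURG' → outer ELSE → rest
patient=Kai: ward='SURG' → outer ELSE → rest
patient=Mira: ward='ER' → outer ELSE → rest
patient=Rosa: ward='ICU' → outer ELSE → rest
patient=Sven: ward='ER' → outer ELSE → rest
patient=Tara: ward='SURG' → outer ELSE → rest
patient=Uma: ward='PED' → outer ELSE → rest
patient=Vik: ward='GEN' → inner[bmi >= 15] → 38
patient=Yara: ward='ICU' → outer ELSE → rest
patient=Zane: ward='PED' → outer ELSE → rest

rest, 38, rest, rest, rest, rest, rest, rest, rest, 38, rest, rest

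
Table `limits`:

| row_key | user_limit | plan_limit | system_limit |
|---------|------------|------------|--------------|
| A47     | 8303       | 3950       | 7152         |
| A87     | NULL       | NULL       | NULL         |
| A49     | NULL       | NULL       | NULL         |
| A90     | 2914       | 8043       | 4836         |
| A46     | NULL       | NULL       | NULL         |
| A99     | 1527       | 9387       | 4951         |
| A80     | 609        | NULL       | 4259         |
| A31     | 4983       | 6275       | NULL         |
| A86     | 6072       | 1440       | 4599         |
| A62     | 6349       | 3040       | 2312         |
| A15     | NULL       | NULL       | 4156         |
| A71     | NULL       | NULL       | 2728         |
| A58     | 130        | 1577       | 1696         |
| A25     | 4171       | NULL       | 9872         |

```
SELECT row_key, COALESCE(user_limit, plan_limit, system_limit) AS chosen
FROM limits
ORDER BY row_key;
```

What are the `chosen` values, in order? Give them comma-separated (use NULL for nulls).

4156, 4171, 4983, NULL, 8303, NULL, 130, 6349, 2728, 609, 6072, NULL, 2914, 1527

row_key=A15: user_limit=NULL, plan_limit=NULL, system_limit=4156 → 4156
row_key=A25: user_limit=4171 → 4171
row_key=A31: user_limit=4983 → 4983
row_key=A46: user_limit=NULL, plan_limit=NULL, system_limit=NULL (all NULL) → NULL
row_key=A47: user_limit=8303 → 8303
row_key=A49: user_limit=NULL, plan_limit=NULL, system_limit=NULL (all NULL) → NULL
row_key=A58: user_limit=130 → 130
row_key=A62: user_limit=6349 → 6349
row_key=A71: user_limit=NULL, plan_limit=NULL, system_limit=2728 → 2728
row_key=A80: user_limit=609 → 609
row_key=A86: user_limit=6072 → 6072
row_key=A87: user_limit=NULL, plan_limit=NULL, system_limit=NULL (all NULL) → NULL
row_key=A90: user_limit=2914 → 2914
row_key=A99: user_limit=1527 → 1527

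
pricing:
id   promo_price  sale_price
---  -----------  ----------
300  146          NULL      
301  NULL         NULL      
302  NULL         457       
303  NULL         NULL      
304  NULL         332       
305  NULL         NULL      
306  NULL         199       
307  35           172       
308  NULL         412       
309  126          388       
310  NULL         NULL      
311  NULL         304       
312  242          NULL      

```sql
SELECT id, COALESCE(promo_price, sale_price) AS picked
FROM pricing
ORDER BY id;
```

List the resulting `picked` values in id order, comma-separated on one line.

id=300: promo_price=146 → 146
id=301: promo_price=NULL, sale_price=NULL (all NULL) → NULL
id=302: promo_price=NULL, sale_price=457 → 457
id=303: promo_price=NULL, sale_price=NULL (all NULL) → NULL
id=304: promo_price=NULL, sale_price=332 → 332
id=305: promo_price=NULL, sale_price=NULL (all NULL) → NULL
id=306: promo_price=NULL, sale_price=199 → 199
id=307: promo_price=35 → 35
id=308: promo_price=NULL, sale_price=412 → 412
id=309: promo_price=126 → 126
id=310: promo_price=NULL, sale_price=NULL (all NULL) → NULL
id=311: promo_price=NULL, sale_price=304 → 304
id=312: promo_price=242 → 242

146, NULL, 457, NULL, 332, NULL, 199, 35, 412, 126, NULL, 304, 242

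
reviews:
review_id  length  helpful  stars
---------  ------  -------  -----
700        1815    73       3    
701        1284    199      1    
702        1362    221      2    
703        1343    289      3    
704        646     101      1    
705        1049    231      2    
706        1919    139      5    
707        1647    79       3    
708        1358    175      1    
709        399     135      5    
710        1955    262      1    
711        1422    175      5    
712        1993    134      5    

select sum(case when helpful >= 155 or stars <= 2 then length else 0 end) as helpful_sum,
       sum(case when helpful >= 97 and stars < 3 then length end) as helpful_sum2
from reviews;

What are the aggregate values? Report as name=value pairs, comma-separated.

[helpful_sum: helpful >= 155 or stars <= 2]
review_id=700: ✗
review_id=701: ✓ → 1284
review_id=702: ✓ → 1362
review_id=703: ✓ → 1343
review_id=704: ✓ → 646
review_id=705: ✓ → 1049
review_id=706: ✗
review_id=707: ✗
review_id=708: ✓ → 1358
review_id=709: ✗
review_id=710: ✓ → 1955
review_id=711: ✓ → 1422
review_id=712: ✗
helpful_sum = 1284 + 1362 + 1343 + 646 + 1049 + 1358 + 1955 + 1422 = 10419
—
[helpful_sum2: helpful >= 97 and stars < 3]
review_id=700: ✗
review_id=701: ✓ → 1284
review_id=702: ✓ → 1362
review_id=703: ✗
review_id=704: ✓ → 646
review_id=705: ✓ → 1049
review_id=706: ✗
review_id=707: ✗
review_id=708: ✓ → 1358
review_id=709: ✗
review_id=710: ✓ → 1955
review_id=711: ✗
review_id=712: ✗
helpful_sum2 = 1284 + 1362 + 646 + 1049 + 1358 + 1955 = 7654

helpful_sum=10419, helpful_sum2=7654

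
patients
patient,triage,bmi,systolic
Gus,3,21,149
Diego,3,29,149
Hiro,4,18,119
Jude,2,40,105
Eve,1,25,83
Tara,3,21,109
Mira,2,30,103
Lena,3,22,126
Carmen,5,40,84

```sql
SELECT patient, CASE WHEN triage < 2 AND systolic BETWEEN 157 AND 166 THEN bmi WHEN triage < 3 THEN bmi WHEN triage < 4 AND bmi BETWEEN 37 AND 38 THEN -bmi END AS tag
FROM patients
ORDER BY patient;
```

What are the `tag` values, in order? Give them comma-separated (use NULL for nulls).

NULL, NULL, 25, NULL, NULL, 40, NULL, 30, NULL

patient=Carmen: (no match → NULL) → NULL
patient=Diego: (no match → NULL) → NULL
patient=Eve: triage < 3 → 25
patient=Gus: (no match → NULL) → NULL
patient=Hiro: (no match → NULL) → NULL
patient=Jude: triage < 3 → 40
patient=Lena: (no match → NULL) → NULL
patient=Mira: triage < 3 → 30
patient=Tara: (no match → NULL) → NULL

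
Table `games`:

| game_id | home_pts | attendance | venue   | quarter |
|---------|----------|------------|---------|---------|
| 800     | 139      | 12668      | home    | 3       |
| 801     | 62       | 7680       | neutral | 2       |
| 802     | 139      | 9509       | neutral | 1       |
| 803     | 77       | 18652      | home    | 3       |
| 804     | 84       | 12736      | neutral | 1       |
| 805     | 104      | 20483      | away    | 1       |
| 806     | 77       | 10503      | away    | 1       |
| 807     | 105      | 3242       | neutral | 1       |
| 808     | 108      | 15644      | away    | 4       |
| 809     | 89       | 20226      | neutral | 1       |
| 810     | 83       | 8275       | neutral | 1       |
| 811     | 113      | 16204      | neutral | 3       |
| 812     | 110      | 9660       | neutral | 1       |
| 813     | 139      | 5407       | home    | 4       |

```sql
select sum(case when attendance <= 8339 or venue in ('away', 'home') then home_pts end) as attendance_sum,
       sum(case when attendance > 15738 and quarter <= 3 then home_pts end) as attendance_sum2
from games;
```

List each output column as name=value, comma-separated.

[attendance_sum: attendance <= 8339 or venue in ('away', 'home')]
game_id=800: ✓ → 139
game_id=801: ✓ → 62
game_id=802: ✗
game_id=803: ✓ → 77
game_id=804: ✗
game_id=805: ✓ → 104
game_id=806: ✓ → 77
game_id=807: ✓ → 105
game_id=808: ✓ → 108
game_id=809: ✗
game_id=810: ✓ → 83
game_id=811: ✗
game_id=812: ✗
game_id=813: ✓ → 139
attendance_sum = 139 + 62 + 77 + 104 + 77 + 105 + 108 + 83 + 139 = 894
—
[attendance_sum2: attendance > 15738 and quarter <= 3]
game_id=800: ✗
game_id=801: ✗
game_id=802: ✗
game_id=803: ✓ → 77
game_id=804: ✗
game_id=805: ✓ → 104
game_id=806: ✗
game_id=807: ✗
game_id=808: ✗
game_id=809: ✓ → 89
game_id=810: ✗
game_id=811: ✓ → 113
game_id=812: ✗
game_id=813: ✗
attendance_sum2 = 77 + 104 + 89 + 113 = 383

attendance_sum=894, attendance_sum2=383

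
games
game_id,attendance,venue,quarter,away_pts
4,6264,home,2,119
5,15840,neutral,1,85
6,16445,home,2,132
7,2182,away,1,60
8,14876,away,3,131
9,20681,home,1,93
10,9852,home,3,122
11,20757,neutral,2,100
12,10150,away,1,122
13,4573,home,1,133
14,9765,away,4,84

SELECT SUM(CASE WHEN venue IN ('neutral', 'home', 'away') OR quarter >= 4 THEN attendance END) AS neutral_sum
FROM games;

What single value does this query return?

131385

game_id=4: ✓ → 6264
game_id=5: ✓ → 15840
game_id=6: ✓ → 16445
game_id=7: ✓ → 2182
game_id=8: ✓ → 14876
game_id=9: ✓ → 20681
game_id=10: ✓ → 9852
game_id=11: ✓ → 20757
game_id=12: ✓ → 10150
game_id=13: ✓ → 4573
game_id=14: ✓ → 9765
neutral_sum = 6264 + 15840 + 16445 + 2182 + 14876 + 20681 + 9852 + 20757 + 10150 + 4573 + 9765 = 131385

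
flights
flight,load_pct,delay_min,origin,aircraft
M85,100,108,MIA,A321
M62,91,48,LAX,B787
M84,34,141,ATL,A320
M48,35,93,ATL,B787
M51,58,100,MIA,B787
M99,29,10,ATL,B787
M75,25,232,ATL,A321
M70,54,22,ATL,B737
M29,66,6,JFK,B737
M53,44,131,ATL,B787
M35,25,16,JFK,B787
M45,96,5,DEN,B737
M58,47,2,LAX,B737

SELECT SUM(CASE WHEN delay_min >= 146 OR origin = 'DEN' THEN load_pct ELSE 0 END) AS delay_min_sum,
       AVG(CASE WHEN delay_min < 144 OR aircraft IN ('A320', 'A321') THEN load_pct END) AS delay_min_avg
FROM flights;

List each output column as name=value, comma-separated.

delay_min_sum=121, delay_min_avg=54.1538461538

[delay_min_sum: delay_min >= 146 OR origin = 'DEN']
flight=M85: ✗
flight=M62: ✗
flight=M84: ✗
flight=M48: ✗
flight=M51: ✗
flight=M99: ✗
flight=M75: ✓ → 25
flight=M70: ✗
flight=M29: ✗
flight=M53: ✗
flight=M35: ✗
flight=M45: ✓ → 96
flight=M58: ✗
delay_min_sum = 25 + 96 = 121
—
[delay_min_avg: delay_min < 144 OR aircraft IN ('A320', 'A321')]
flight=M85: ✓ → 100
flight=M62: ✓ → 91
flight=M84: ✓ → 34
flight=M48: ✓ → 35
flight=M51: ✓ → 58
flight=M99: ✓ → 29
flight=M75: ✓ → 25
flight=M70: ✓ → 54
flight=M29: ✓ → 66
flight=M53: ✓ → 44
flight=M35: ✓ → 25
flight=M45: ✓ → 96
flight=M58: ✓ → 47
delay_min_avg = (100 + 91 + 34 + 35 + 58 + 29 + 25 + 54 + 66 + 44 + 25 + 96 + 47) / 13 = 54.1538461538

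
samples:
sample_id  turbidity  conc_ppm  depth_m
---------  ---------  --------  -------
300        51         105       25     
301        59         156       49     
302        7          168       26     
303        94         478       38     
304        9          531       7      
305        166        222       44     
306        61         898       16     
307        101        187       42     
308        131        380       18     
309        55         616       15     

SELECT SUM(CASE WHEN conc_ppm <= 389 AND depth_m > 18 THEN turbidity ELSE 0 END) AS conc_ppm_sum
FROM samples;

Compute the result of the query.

384

sample_id=300: ✓ → 51
sample_id=301: ✓ → 59
sample_id=302: ✓ → 7
sample_id=303: ✗
sample_id=304: ✗
sample_id=305: ✓ → 166
sample_id=306: ✗
sample_id=307: ✓ → 101
sample_id=308: ✗
sample_id=309: ✗
conc_ppm_sum = 51 + 59 + 7 + 166 + 101 = 384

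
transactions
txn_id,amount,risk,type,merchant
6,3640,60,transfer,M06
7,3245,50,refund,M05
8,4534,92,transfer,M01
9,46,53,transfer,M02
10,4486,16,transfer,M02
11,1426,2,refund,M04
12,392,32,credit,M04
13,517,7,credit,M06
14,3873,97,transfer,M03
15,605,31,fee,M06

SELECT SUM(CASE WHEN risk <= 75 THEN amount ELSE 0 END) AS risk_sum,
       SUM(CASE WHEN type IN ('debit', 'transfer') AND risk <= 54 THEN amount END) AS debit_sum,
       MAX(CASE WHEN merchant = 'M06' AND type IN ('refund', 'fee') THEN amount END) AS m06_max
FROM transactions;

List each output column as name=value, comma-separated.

[risk_sum: risk <= 75]
txn_id=6: ✓ → 3640
txn_id=7: ✓ → 3245
txn_id=8: ✗
txn_id=9: ✓ → 46
txn_id=10: ✓ → 4486
txn_id=11: ✓ → 1426
txn_id=12: ✓ → 392
txn_id=13: ✓ → 517
txn_id=14: ✗
txn_id=15: ✓ → 605
risk_sum = 3640 + 3245 + 46 + 4486 + 1426 + 392 + 517 + 605 = 14357
—
[debit_sum: type IN ('debit', 'transfer') AND risk <= 54]
txn_id=6: ✗
txn_id=7: ✗
txn_id=8: ✗
txn_id=9: ✓ → 46
txn_id=10: ✓ → 4486
txn_id=11: ✗
txn_id=12: ✗
txn_id=13: ✗
txn_id=14: ✗
txn_id=15: ✗
debit_sum = 46 + 4486 = 4532
—
[m06_max: merchant = 'M06' AND type IN ('refund', 'fee')]
txn_id=6: ✗
txn_id=7: ✗
txn_id=8: ✗
txn_id=9: ✗
txn_id=10: ✗
txn_id=11: ✗
txn_id=12: ✗
txn_id=13: ✗
txn_id=14: ✗
txn_id=15: ✓ → 605
m06_max = MAX(605) = 605

risk_sum=14357, debit_sum=4532, m06_max=605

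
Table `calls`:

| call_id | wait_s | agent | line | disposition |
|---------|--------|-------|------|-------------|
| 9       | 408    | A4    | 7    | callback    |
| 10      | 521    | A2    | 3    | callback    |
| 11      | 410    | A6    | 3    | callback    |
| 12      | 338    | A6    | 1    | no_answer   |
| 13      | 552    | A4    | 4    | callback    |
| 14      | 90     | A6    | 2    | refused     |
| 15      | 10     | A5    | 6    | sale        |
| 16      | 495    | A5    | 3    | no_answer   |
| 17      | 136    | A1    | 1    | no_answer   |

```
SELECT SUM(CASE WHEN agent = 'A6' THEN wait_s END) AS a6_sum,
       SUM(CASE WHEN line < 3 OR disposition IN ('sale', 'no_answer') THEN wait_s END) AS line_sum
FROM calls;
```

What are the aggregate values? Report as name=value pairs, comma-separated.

a6_sum=838, line_sum=1069

[a6_sum: agent = 'A6']
call_id=9: ✗
call_id=10: ✗
call_id=11: ✓ → 410
call_id=12: ✓ → 338
call_id=13: ✗
call_id=14: ✓ → 90
call_id=15: ✗
call_id=16: ✗
call_id=17: ✗
a6_sum = 410 + 338 + 90 = 838
—
[line_sum: line < 3 OR disposition IN ('sale', 'no_answer')]
call_id=9: ✗
call_id=10: ✗
call_id=11: ✗
call_id=12: ✓ → 338
call_id=13: ✗
call_id=14: ✓ → 90
call_id=15: ✓ → 10
call_id=16: ✓ → 495
call_id=17: ✓ → 136
line_sum = 338 + 90 + 10 + 495 + 136 = 1069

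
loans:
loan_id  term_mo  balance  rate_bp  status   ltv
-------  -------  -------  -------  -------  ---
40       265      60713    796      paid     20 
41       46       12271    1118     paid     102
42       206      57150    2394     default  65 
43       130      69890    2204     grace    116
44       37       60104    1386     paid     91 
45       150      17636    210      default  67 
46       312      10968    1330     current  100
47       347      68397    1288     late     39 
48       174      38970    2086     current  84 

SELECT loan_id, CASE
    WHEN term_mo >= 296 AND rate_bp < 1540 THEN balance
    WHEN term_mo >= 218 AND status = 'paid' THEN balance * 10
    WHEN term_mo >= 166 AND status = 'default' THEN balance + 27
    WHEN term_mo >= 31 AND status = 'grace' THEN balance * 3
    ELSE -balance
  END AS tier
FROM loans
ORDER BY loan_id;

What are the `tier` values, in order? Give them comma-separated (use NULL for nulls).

loan_id=40: term_mo >= 218 AND status = 'paid' → 607130
loan_id=41: ELSE → -12271
loan_id=42: term_mo >= 166 AND status = 'default' → 57177
loan_id=43: term_mo >= 31 AND status = 'grace' → 209670
loan_id=44: ELSE → -60104
loan_id=45: ELSE → -17636
loan_id=46: term_mo >= 296 AND rate_bp < 1540 → 10968
loan_id=47: term_mo >= 296 AND rate_bp < 1540 → 68397
loan_id=48: ELSE → -38970

607130, -12271, 57177, 209670, -60104, -17636, 10968, 68397, -38970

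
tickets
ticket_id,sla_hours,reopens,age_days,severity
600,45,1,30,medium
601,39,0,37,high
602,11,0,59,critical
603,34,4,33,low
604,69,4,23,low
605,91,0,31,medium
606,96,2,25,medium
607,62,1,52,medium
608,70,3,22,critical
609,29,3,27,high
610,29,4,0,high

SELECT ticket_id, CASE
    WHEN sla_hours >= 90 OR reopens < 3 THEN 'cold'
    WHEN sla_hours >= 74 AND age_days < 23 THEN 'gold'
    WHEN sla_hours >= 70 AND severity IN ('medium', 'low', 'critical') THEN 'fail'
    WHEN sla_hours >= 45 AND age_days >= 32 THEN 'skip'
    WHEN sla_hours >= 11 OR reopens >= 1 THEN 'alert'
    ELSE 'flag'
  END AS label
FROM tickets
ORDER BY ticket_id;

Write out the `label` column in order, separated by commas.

ticket_id=600: sla_hours >= 90 OR reopens < 3 → cold
ticket_id=601: sla_hours >= 90 OR reopens < 3 → cold
ticket_id=602: sla_hours >= 90 OR reopens < 3 → cold
ticket_id=603: sla_hours >= 11 OR reopens >= 1 → alert
ticket_id=604: sla_hours >= 11 OR reopens >= 1 → alert
ticket_id=605: sla_hours >= 90 OR reopens < 3 → cold
ticket_id=606: sla_hours >= 90 OR reopens < 3 → cold
ticket_id=607: sla_hours >= 90 OR reopens < 3 → cold
ticket_id=608: sla_hours >= 70 AND severity IN ('medium', 'low', 'critical') → fail
ticket_id=609: sla_hours >= 11 OR reopens >= 1 → alert
ticket_id=610: sla_hours >= 11 OR reopens >= 1 → alert

cold, cold, cold, alert, alert, cold, cold, cold, fail, alert, alert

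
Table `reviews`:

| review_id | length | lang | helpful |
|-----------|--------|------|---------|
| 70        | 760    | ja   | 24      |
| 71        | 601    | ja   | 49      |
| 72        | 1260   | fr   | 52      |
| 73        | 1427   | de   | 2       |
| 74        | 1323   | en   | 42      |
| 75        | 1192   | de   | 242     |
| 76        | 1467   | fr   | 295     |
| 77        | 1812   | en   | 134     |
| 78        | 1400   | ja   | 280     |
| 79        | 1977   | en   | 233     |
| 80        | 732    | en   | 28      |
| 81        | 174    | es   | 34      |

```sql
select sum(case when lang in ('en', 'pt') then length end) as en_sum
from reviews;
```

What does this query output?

5844

review_id=70: ✗
review_id=71: ✗
review_id=72: ✗
review_id=73: ✗
review_id=74: ✓ → 1323
review_id=75: ✗
review_id=76: ✗
review_id=77: ✓ → 1812
review_id=78: ✗
review_id=79: ✓ → 1977
review_id=80: ✓ → 732
review_id=81: ✗
en_sum = 1323 + 1812 + 1977 + 732 = 5844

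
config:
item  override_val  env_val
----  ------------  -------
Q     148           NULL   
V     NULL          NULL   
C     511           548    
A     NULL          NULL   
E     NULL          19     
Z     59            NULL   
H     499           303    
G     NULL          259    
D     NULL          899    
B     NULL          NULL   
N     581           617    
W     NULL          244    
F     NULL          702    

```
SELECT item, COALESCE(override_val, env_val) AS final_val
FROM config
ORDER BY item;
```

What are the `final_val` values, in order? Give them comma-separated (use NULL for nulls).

item=A: override_val=NULL, env_val=NULL (all NULL) → NULL
item=B: override_val=NULL, env_val=NULL (all NULL) → NULL
item=C: override_val=511 → 511
item=D: override_val=NULL, env_val=899 → 899
item=E: override_val=NULL, env_val=19 → 19
item=F: override_val=NULL, env_val=702 → 702
item=G: override_val=NULL, env_val=259 → 259
item=H: override_val=499 → 499
item=N: override_val=581 → 581
item=Q: override_val=148 → 148
item=V: override_val=NULL, env_val=NULL (all NULL) → NULL
item=W: override_val=NULL, env_val=244 → 244
item=Z: override_val=59 → 59

NULL, NULL, 511, 899, 19, 702, 259, 499, 581, 148, NULL, 244, 59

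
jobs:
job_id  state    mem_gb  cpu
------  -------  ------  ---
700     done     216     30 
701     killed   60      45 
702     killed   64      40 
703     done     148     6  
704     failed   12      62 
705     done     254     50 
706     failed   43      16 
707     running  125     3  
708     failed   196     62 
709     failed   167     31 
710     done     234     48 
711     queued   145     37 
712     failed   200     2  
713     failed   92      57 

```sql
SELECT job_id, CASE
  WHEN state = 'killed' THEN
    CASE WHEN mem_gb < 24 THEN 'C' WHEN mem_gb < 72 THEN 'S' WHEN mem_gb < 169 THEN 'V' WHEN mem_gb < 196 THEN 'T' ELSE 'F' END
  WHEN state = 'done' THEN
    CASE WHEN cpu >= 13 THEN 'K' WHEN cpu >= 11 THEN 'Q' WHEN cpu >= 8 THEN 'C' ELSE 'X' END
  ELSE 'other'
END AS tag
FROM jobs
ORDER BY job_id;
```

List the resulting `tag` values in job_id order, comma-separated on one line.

job_id=700: state='done' → inner[cpu >= 13] → K
job_id=701: state='killed' → inner[mem_gb < 72] → S
job_id=702: state='killed' → inner[mem_gb < 72] → S
job_id=703: state='done' → inner[ELSE] → X
job_id=704: state='failed' → outer ELSE → other
job_id=705: state='done' → inner[cpu >= 13] → K
job_id=706: state='failed' → outer ELSE → other
job_id=707: state='running' → outer ELSE → other
job_id=708: state='failed' → outer ELSE → other
job_id=709: state='failed' → outer ELSE → other
job_id=710: state='done' → inner[cpu >= 13] → K
job_id=711: state='queued' → outer ELSE → other
job_id=712: state='failed' → outer ELSE → other
job_id=713: state='failed' → outer ELSE → other

K, S, S, X, other, K, other, other, other, other, K, other, other, other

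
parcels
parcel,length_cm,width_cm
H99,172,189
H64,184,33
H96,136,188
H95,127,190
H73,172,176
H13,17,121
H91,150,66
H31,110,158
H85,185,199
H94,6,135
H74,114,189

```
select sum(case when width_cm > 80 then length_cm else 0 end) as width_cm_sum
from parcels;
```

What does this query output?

parcel=H99: ✓ → 172
parcel=H64: ✗
parcel=H96: ✓ → 136
parcel=H95: ✓ → 127
parcel=H73: ✓ → 172
parcel=H13: ✓ → 17
parcel=H91: ✗
parcel=H31: ✓ → 110
parcel=H85: ✓ → 185
parcel=H94: ✓ → 6
parcel=H74: ✓ → 114
width_cm_sum = 172 + 136 + 127 + 172 + 17 + 110 + 185 + 6 + 114 = 1039

1039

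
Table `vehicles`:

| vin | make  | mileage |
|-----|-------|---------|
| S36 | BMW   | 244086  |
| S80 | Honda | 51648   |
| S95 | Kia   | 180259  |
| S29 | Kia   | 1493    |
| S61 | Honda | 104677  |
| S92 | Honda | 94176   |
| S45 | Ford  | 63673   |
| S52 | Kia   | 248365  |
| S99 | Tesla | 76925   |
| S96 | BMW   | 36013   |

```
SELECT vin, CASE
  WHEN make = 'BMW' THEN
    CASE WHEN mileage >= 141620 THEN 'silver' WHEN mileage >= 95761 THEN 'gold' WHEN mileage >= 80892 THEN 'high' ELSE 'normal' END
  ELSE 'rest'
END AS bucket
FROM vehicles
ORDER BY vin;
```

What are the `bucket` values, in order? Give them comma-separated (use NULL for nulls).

vin=S29: make='Kia' → outer ELSE → rest
vin=S36: make='BMW' → inner[mileage >= 141620] → silver
vin=S45: make='Ford' → outer ELSE → rest
vin=S52: make='Kia' → outer ELSE → rest
vin=S61: make='Honda' → outer ELSE → rest
vin=S80: make='Honda' → outer ELSE → rest
vin=S92: make='Honda' → outer ELSE → rest
vin=S95: make='Kia' → outer ELSE → rest
vin=S96: make='BMW' → inner[ELSE] → normal
vin=S99: make='Tesla' → outer ELSE → rest

rest, silver, rest, rest, rest, rest, rest, rest, normal, rest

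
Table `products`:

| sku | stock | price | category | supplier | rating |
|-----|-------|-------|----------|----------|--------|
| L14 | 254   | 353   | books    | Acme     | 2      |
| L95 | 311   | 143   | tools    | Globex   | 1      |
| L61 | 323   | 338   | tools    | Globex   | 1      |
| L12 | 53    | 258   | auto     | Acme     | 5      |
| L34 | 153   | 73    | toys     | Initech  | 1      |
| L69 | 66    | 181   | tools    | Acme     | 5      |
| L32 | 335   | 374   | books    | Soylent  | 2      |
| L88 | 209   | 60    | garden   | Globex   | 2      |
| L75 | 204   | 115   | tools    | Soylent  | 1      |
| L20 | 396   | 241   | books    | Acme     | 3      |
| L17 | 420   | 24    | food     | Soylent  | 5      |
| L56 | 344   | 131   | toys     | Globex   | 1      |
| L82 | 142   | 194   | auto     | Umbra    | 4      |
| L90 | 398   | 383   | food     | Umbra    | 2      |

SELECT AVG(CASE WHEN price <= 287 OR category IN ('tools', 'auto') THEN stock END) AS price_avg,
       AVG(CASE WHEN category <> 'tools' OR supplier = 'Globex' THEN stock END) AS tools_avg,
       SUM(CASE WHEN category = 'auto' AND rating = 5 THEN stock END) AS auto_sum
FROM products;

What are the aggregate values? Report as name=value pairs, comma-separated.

price_avg=238.2727272727, tools_avg=278.1666666667, auto_sum=53

[price_avg: price <= 287 OR category IN ('tools', 'auto')]
sku=L14: ✗
sku=L95: ✓ → 311
sku=L61: ✓ → 323
sku=L12: ✓ → 53
sku=L34: ✓ → 153
sku=L69: ✓ → 66
sku=L32: ✗
sku=L88: ✓ → 209
sku=L75: ✓ → 204
sku=L20: ✓ → 396
sku=L17: ✓ → 420
sku=L56: ✓ → 344
sku=L82: ✓ → 142
sku=L90: ✗
price_avg = (311 + 323 + 53 + 153 + 66 + 209 + 204 + 396 + 420 + 344 + 142) / 11 = 238.2727272727
—
[tools_avg: category <> 'tools' OR supplier = 'Globex']
sku=L14: ✓ → 254
sku=L95: ✓ → 311
sku=L61: ✓ → 323
sku=L12: ✓ → 53
sku=L34: ✓ → 153
sku=L69: ✗
sku=L32: ✓ → 335
sku=L88: ✓ → 209
sku=L75: ✗
sku=L20: ✓ → 396
sku=L17: ✓ → 420
sku=L56: ✓ → 344
sku=L82: ✓ → 142
sku=L90: ✓ → 398
tools_avg = (254 + 311 + 323 + 53 + 153 + 335 + 209 + 396 + 420 + 344 + 142 + 398) / 12 = 278.1666666667
—
[auto_sum: category = 'auto' AND rating = 5]
sku=L14: ✗
sku=L95: ✗
sku=L61: ✗
sku=L12: ✓ → 53
sku=L34: ✗
sku=L69: ✗
sku=L32: ✗
sku=L88: ✗
sku=L75: ✗
sku=L20: ✗
sku=L17: ✗
sku=L56: ✗
sku=L82: ✗
sku=L90: ✗
auto_sum = 53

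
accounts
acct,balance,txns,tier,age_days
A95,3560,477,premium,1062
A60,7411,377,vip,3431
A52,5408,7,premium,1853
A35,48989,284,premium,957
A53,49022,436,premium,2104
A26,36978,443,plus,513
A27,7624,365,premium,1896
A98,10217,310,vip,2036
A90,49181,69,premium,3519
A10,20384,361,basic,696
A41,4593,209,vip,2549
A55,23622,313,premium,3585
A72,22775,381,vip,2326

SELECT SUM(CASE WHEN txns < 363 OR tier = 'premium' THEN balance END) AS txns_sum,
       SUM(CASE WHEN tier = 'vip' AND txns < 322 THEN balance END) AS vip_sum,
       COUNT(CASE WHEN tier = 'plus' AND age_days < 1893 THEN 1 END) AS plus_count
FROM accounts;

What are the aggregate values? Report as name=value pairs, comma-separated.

[txns_sum: txns < 363 OR tier = 'premium']
acct=A95: ✓ → 3560
acct=A60: ✗
acct=A52: ✓ → 5408
acct=A35: ✓ → 48989
acct=A53: ✓ → 49022
acct=A26: ✗
acct=A27: ✓ → 7624
acct=A98: ✓ → 10217
acct=A90: ✓ → 49181
acct=A10: ✓ → 20384
acct=A41: ✓ → 4593
acct=A55: ✓ → 23622
acct=A72: ✗
txns_sum = 3560 + 5408 + 48989 + 49022 + 7624 + 10217 + 49181 + 20384 + 4593 + 23622 = 222600
—
[vip_sum: tier = 'vip' AND txns < 322]
acct=A95: ✗
acct=A60: ✗
acct=A52: ✗
acct=A35: ✗
acct=A53: ✗
acct=A26: ✗
acct=A27: ✗
acct=A98: ✓ → 10217
acct=A90: ✗
acct=A10: ✗
acct=A41: ✓ → 4593
acct=A55: ✗
acct=A72: ✗
vip_sum = 10217 + 4593 = 14810
—
[plus_count: tier = 'plus' AND age_days < 1893]
acct=A95: ✗
acct=A60: ✗
acct=A52: ✗
acct=A35: ✗
acct=A53: ✗
acct=A26: ✓ → 1
acct=A27: ✗
acct=A98: ✗
acct=A90: ✗
acct=A10: ✗
acct=A41: ✗
acct=A55: ✗
acct=A72: ✗
plus_count = COUNT(1) = 1

txns_sum=222600, vip_sum=14810, plus_count=1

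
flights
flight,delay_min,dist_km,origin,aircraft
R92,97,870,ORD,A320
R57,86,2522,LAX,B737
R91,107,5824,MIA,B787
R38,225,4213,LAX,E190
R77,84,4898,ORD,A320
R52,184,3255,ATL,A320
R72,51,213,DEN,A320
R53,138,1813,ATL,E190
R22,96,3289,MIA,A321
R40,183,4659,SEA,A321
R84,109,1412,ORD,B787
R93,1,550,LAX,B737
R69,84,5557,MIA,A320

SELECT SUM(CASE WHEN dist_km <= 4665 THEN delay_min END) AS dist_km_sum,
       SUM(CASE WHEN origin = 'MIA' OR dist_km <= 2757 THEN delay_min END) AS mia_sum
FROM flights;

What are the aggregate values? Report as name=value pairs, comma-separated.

[dist_km_sum: dist_km <= 4665]
flight=R92: ✓ → 97
flight=R57: ✓ → 86
flight=R91: ✗
flight=R38: ✓ → 225
flight=R77: ✗
flight=R52: ✓ → 184
flight=R72: ✓ → 51
flight=R53: ✓ → 138
flight=R22: ✓ → 96
flight=R40: ✓ → 183
flight=R84: ✓ → 109
flight=R93: ✓ → 1
flight=R69: ✗
dist_km_sum = 97 + 86 + 225 + 184 + 51 + 138 + 96 + 183 + 109 + 1 = 1170
—
[mia_sum: origin = 'MIA' OR dist_km <= 2757]
flight=R92: ✓ → 97
flight=R57: ✓ → 86
flight=R91: ✓ → 107
flight=R38: ✗
flight=R77: ✗
flight=R52: ✗
flight=R72: ✓ → 51
flight=R53: ✓ → 138
flight=R22: ✓ → 96
flight=R40: ✗
flight=R84: ✓ → 109
flight=R93: ✓ → 1
flight=R69: ✓ → 84
mia_sum = 97 + 86 + 107 + 51 + 138 + 96 + 109 + 1 + 84 = 769

dist_km_sum=1170, mia_sum=769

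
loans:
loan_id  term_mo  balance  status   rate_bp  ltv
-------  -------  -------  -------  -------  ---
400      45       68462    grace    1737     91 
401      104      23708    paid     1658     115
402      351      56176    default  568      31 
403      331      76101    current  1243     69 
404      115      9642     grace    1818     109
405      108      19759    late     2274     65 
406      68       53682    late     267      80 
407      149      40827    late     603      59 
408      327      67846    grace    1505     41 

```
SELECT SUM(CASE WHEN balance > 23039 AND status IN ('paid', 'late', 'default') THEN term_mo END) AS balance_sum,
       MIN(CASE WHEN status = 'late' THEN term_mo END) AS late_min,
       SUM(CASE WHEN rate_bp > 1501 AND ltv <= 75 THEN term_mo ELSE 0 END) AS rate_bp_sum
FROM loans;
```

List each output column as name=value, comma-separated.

balance_sum=672, late_min=68, rate_bp_sum=435

[balance_sum: balance > 23039 AND status IN ('paid', 'late', 'default')]
loan_id=400: ✗
loan_id=401: ✓ → 104
loan_id=402: ✓ → 351
loan_id=403: ✗
loan_id=404: ✗
loan_id=405: ✗
loan_id=406: ✓ → 68
loan_id=407: ✓ → 149
loan_id=408: ✗
balance_sum = 104 + 351 + 68 + 149 = 672
—
[late_min: status = 'late']
loan_id=400: ✗
loan_id=401: ✗
loan_id=402: ✗
loan_id=403: ✗
loan_id=404: ✗
loan_id=405: ✓ → 108
loan_id=406: ✓ → 68
loan_id=407: ✓ → 149
loan_id=408: ✗
late_min = MIN(108, 68, 149) = 68
—
[rate_bp_sum: rate_bp > 1501 AND ltv <= 75]
loan_id=400: ✗
loan_id=401: ✗
loan_id=402: ✗
loan_id=403: ✗
loan_id=404: ✗
loan_id=405: ✓ → 108
loan_id=406: ✗
loan_id=407: ✗
loan_id=408: ✓ → 327
rate_bp_sum = 108 + 327 = 435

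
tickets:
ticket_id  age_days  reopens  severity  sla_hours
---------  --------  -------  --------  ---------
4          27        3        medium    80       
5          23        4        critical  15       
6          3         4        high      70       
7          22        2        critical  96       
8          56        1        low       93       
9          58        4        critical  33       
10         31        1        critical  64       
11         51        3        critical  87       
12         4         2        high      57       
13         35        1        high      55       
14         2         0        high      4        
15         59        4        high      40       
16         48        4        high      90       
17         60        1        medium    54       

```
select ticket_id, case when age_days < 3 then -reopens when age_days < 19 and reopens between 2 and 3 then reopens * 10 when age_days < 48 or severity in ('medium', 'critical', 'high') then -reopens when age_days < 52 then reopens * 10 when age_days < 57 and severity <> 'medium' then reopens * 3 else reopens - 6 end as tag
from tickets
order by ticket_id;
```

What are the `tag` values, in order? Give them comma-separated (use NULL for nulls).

ticket_id=4: age_days < 48 or severity in ('medium', 'critical', 'high') → -3
ticket_id=5: age_days < 48 or severity in ('medium', 'critical', 'high') → -4
ticket_id=6: age_days < 48 or severity in ('medium', 'critical', 'high') → -4
ticket_id=7: age_days < 48 or severity in ('medium', 'critical', 'high') → -2
ticket_id=8: age_days < 57 and severity <> 'medium' → 3
ticket_id=9: age_days < 48 or severity in ('medium', 'critical', 'high') → -4
ticket_id=10: age_days < 48 or severity in ('medium', 'critical', 'high') → -1
ticket_id=11: age_days < 48 or severity in ('medium', 'critical', 'high') → -3
ticket_id=12: age_days < 19 and reopens between 2 and 3 → 20
ticket_id=13: age_days < 48 or severity in ('medium', 'critical', 'high') → -1
ticket_id=14: age_days < 3 → 0
ticket_id=15: age_days < 48 or severity in ('medium', 'critical', 'high') → -4
ticket_id=16: age_days < 48 or severity in ('medium', 'critical', 'high') → -4
ticket_id=17: age_days < 48 or severity in ('medium', 'critical', 'high') → -1

-3, -4, -4, -2, 3, -4, -1, -3, 20, -1, 0, -4, -4, -1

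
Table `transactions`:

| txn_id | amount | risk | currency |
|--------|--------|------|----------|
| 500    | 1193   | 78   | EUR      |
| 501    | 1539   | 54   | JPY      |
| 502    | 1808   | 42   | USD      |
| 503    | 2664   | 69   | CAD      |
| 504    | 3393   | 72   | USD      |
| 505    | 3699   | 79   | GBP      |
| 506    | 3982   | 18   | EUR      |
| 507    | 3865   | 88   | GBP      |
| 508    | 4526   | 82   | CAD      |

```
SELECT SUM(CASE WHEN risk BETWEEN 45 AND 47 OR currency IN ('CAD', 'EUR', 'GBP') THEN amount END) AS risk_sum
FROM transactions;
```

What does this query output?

txn_id=500: ✓ → 1193
txn_id=501: ✗
txn_id=502: ✗
txn_id=503: ✓ → 2664
txn_id=504: ✗
txn_id=505: ✓ → 3699
txn_id=506: ✓ → 3982
txn_id=507: ✓ → 3865
txn_id=508: ✓ → 4526
risk_sum = 1193 + 2664 + 3699 + 3982 + 3865 + 4526 = 19929

19929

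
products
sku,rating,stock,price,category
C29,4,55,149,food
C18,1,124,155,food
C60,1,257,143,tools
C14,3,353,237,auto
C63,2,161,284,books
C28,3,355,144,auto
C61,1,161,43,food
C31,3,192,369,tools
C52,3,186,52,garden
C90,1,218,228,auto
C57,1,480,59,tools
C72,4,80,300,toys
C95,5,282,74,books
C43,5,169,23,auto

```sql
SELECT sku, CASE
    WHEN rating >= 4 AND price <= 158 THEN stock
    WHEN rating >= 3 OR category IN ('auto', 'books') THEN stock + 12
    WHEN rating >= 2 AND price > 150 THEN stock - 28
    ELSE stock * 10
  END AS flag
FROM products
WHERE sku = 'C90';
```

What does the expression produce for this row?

sku = C90: rating=1, stock=218, price=228, category=auto.
rating >= 4 AND price <= 158 → false
rating >= 3 OR category IN ('auto', 'books') → true → 230

230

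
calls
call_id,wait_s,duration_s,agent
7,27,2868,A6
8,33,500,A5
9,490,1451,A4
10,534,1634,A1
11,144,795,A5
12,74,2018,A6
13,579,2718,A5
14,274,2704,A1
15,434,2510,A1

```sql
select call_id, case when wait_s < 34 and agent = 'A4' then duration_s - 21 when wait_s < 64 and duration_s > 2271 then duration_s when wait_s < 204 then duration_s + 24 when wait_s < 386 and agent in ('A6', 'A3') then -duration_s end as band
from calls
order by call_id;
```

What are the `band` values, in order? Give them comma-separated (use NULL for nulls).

2868, 524, NULL, NULL, 819, 2042, NULL, NULL, NULL

call_id=7: wait_s < 64 and duration_s > 2271 → 2868
call_id=8: wait_s < 204 → 524
call_id=9: (no match → NULL) → NULL
call_id=10: (no match → NULL) → NULL
call_id=11: wait_s < 204 → 819
call_id=12: wait_s < 204 → 2042
call_id=13: (no match → NULL) → NULL
call_id=14: (no match → NULL) → NULL
call_id=15: (no match → NULL) → NULL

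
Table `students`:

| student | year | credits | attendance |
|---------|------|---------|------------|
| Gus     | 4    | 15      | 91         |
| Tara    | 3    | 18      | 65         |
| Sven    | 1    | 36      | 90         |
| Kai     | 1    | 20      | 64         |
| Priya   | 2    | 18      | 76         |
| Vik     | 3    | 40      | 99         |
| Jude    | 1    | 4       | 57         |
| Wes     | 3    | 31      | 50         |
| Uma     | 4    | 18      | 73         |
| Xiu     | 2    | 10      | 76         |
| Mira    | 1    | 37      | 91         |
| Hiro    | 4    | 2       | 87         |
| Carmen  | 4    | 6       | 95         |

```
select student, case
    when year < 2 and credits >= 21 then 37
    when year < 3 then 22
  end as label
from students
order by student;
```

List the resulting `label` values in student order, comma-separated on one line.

NULL, NULL, NULL, 22, 22, 37, 22, 37, NULL, NULL, NULL, NULL, 22

student=Carmen: (no match → NULL) → NULL
student=Gus: (no match → NULL) → NULL
student=Hiro: (no match → NULL) → NULL
student=Jude: year < 3 → 22
student=Kai: year < 3 → 22
student=Mira: year < 2 and credits >= 21 → 37
student=Priya: year < 3 → 22
student=Sven: year < 2 and credits >= 21 → 37
student=Tara: (no match → NULL) → NULL
student=Uma: (no match → NULL) → NULL
student=Vik: (no match → NULL) → NULL
student=Wes: (no match → NULL) → NULL
student=Xiu: year < 3 → 22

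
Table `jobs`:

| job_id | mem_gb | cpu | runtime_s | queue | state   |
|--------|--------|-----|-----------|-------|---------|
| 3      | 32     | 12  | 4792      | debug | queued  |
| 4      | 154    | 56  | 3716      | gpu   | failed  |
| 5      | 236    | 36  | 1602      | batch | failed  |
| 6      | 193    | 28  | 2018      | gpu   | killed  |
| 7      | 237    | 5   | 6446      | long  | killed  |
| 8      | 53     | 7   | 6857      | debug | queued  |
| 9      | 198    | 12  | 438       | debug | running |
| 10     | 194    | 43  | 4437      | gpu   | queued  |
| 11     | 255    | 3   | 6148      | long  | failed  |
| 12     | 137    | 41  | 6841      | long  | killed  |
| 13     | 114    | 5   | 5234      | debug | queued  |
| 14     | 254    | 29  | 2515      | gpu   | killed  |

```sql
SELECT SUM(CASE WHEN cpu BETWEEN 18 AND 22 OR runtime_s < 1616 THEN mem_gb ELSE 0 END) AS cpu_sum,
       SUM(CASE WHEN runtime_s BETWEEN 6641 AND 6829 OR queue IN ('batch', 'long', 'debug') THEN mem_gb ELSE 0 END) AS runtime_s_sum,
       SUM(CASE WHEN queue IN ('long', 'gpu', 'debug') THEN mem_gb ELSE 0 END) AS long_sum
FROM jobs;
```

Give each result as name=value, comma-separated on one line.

cpu_sum=434, runtime_s_sum=1262, long_sum=1821

[cpu_sum: cpu BETWEEN 18 AND 22 OR runtime_s < 1616]
job_id=3: ✗
job_id=4: ✗
job_id=5: ✓ → 236
job_id=6: ✗
job_id=7: ✗
job_id=8: ✗
job_id=9: ✓ → 198
job_id=10: ✗
job_id=11: ✗
job_id=12: ✗
job_id=13: ✗
job_id=14: ✗
cpu_sum = 236 + 198 = 434
—
[runtime_s_sum: runtime_s BETWEEN 6641 AND 6829 OR queue IN ('batch', 'long', 'debug')]
job_id=3: ✓ → 32
job_id=4: ✗
job_id=5: ✓ → 236
job_id=6: ✗
job_id=7: ✓ → 237
job_id=8: ✓ → 53
job_id=9: ✓ → 198
job_id=10: ✗
job_id=11: ✓ → 255
job_id=12: ✓ → 137
job_id=13: ✓ → 114
job_id=14: ✗
runtime_s_sum = 32 + 236 + 237 + 53 + 198 + 255 + 137 + 114 = 1262
—
[long_sum: queue IN ('long', 'gpu', 'debug')]
job_id=3: ✓ → 32
job_id=4: ✓ → 154
job_id=5: ✗
job_id=6: ✓ → 193
job_id=7: ✓ → 237
job_id=8: ✓ → 53
job_id=9: ✓ → 198
job_id=10: ✓ → 194
job_id=11: ✓ → 255
job_id=12: ✓ → 137
job_id=13: ✓ → 114
job_id=14: ✓ → 254
long_sum = 32 + 154 + 193 + 237 + 53 + 198 + 194 + 255 + 137 + 114 + 254 = 1821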